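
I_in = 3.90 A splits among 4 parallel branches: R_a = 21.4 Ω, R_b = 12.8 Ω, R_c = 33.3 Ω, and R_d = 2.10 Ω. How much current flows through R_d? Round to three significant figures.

I ≈ 2.94 A

Conductances: ΣG = 1/21.4 + 1/12.8 + 1/33.3 + 1/2.10 = 0.6311 (1/Ω).
Current divider: I(R_d) = I_in · G_k/ΣG = 3.90 × (0.4762/0.6311) = 3.90 × 0.7546 = 2.943 A.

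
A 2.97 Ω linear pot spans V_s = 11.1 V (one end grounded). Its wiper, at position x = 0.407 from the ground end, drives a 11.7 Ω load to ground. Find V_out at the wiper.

Lower segment x·R_p = 1.209 Ω; upper segment (1−x)·R_p = 1.761 Ω.
(x·R_p) ‖ R_L = 1.096 Ω.
Loaded-divider output: V_out = 11.1 × 0.3835 = 4.257 V.

V_out ≈ 4.26 V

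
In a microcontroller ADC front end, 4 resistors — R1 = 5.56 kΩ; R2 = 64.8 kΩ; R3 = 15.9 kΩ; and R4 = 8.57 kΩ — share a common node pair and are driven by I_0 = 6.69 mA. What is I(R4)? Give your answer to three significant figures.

I ≈ 2.08 mA

Total conductance ΣG = 1/5.56 + 1/64.8 + 1/15.9 + 1/8.57 = 0.3749 (units of 1/kΩ).
Current divider: I(R4) = I_0 · G_k/ΣG = 6.69 × (0.1167/0.3749) = 6.69 × 0.3113 = 2.082 mA.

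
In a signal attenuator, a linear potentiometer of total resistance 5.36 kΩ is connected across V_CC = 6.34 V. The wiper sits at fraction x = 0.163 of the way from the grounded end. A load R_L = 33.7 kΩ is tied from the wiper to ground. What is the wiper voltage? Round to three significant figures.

The pot divides into 4.486 kΩ above the wiper and 0.8737 kΩ below.
R_L loads the lower segment: effective lower R = 0.8516 kΩ.
Then V_out = V_CC · 0.8516/(4.486 + 0.8516) = 1.011 V.

V_out ≈ 1.01 V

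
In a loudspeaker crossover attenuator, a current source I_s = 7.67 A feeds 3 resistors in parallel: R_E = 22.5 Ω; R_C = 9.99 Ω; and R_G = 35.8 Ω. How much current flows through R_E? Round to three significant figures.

ΣG = 1/22.5 + 1/9.99 + 1/35.8 = 0.1725.
R_E takes the fraction G_k/ΣG = 0.04444/0.1725 = 0.2577, so I = 7.67 × 0.2577 = 1.976 A.

I ≈ 1.98 A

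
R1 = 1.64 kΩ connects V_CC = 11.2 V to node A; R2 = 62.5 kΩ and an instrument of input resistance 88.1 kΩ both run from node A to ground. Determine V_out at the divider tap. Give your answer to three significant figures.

V_out ≈ 10.7 V

R2 ‖ R_L = (62.5 × 88.1)/(62.5 + 88.1) = 36.56 kΩ.
Voltage divider with the loaded lower leg: V_out = 11.2 × 36.56/(1.64 + 36.56) = 11.2 × 0.9571 = 10.72 V.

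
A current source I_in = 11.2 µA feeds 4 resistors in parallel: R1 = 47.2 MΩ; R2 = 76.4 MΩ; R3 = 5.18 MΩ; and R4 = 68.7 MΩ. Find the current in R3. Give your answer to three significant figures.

I ≈ 8.94 µA

ΣG = 1/47.2 + 1/76.4 + 1/5.18 + 1/68.7 = 0.2419.
Current divider: I(R3) = I_in · G_k/ΣG = 11.2 × (0.1931/0.2419) = 11.2 × 0.7981 = 8.939 µA.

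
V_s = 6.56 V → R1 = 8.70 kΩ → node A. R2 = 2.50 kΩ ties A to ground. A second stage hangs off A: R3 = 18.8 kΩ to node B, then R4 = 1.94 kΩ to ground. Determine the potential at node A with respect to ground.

V_A ≈ 1.34 V

Looking into the second stage from A: R3 + R4 = 20.74 kΩ appears in parallel with R2.
Effective lower resistance at A: R2 ‖ 20.74 = 2.231 kΩ.
First divider: V_A = V_s · 2.231/(8.70 + 2.231) = 1.339 V.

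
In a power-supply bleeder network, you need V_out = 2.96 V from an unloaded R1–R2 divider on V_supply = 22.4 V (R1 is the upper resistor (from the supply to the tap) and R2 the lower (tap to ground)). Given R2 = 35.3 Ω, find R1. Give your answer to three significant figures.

R1 ≈ 232 Ω

Required fraction k = V_out/V_supply = 0.1321.
So R1 = R2 · (V_supply/V_out − 1) = 35.3 × (22.4/2.96 − 1) = 35.3 × 6.568 = 231.8 Ω.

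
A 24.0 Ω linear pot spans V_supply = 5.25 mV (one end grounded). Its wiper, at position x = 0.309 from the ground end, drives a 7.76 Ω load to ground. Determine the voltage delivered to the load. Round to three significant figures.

V_out ≈ 0.977 mV

Lower segment x·R_p = 7.416 Ω; upper segment (1−x)·R_p = 16.58 Ω.
R_L loads the lower segment: effective lower R = 3.792 Ω.
Then V_out = V_supply · 3.792/(16.58 + 3.792) = 0.9770 mV.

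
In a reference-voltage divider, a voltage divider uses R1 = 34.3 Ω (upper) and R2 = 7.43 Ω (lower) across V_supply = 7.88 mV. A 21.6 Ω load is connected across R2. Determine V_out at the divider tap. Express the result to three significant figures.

First combine the lower leg with the load: R2 ‖ R_L = 5.528 Ω.
Now apply the divider: V_out = 7.88 × 0.1388 = 1.094 mV.
(Unloaded it would be 1.40 mV; the load pulls it down.)

V_out ≈ 1.09 mV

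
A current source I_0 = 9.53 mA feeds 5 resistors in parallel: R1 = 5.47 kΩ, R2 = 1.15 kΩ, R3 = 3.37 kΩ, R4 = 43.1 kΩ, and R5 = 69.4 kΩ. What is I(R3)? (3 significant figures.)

I ≈ 2.04 mA

ΣG = 1/5.47 + 1/1.15 + 1/3.37 + 1/43.1 + 1/69.4 = 1.387.
R3 takes the fraction G_k/ΣG = 0.2967/1.387 = 0.2140, so I = 9.53 × 0.2140 = 2.039 mA.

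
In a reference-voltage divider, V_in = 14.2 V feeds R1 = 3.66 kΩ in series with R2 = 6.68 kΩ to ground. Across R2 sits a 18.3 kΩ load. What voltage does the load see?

V_out ≈ 8.12 V

The load sits in parallel with R2, giving an effective lower resistance R2' = R2·R_L/(R2+R_L) = 4.894 kΩ.
Now apply the divider: V_out = 14.2 × 0.5721 = 8.124 V.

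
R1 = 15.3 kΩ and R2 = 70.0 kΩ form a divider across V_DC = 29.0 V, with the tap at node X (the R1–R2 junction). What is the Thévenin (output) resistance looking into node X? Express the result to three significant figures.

With V_DC suppressed (replaced by a short), R_th = R1 ‖ R2 = (15.30 × 70.0)/(15.30 + 70.0) = 12.56 kΩ.

R_th ≈ 12.6 kΩ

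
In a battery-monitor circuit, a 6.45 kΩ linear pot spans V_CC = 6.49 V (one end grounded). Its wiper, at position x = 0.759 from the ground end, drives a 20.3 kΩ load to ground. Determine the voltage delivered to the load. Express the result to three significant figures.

V_out ≈ 4.66 V

Split the track: R_lower = x·R_p = 4.896 kΩ, R_upper = (1−x)·R_p = 1.554 kΩ.
Lower segment in parallel with the load: 4.896 ‖ 20.3 = 3.944 kΩ.
Then V_out = V_CC · 3.944/(1.554 + 3.944) = 4.655 V.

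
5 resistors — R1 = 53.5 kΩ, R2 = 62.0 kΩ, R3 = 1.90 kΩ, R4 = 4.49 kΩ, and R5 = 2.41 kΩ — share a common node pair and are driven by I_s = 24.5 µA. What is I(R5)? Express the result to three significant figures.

I ≈ 8.48 µA

ΣG = 1/53.5 + 1/62.0 + 1/1.90 + 1/4.49 + 1/2.41 = 1.199.
Current divider: I(R5) = I_s · G_k/ΣG = 24.5 × (0.4149/1.199) = 24.5 × 0.3461 = 8.480 µA.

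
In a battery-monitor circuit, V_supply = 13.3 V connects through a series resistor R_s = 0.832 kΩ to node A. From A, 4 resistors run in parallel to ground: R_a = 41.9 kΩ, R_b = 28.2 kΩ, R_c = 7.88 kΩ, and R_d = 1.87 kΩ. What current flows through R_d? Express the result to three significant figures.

I ≈ 4.45 mA

Equivalent of the parallel group: R_p = 1.387 kΩ.
Node voltage V_A = V_supply · R_p/(R_s + R_p) = 13.3 × 0.6251 = 8.313 V.
Branch current I = V_A/R_d = 8.313/1.87 = 4.446 mA.
(Equivalently: I_total = 5.994 mA, then current-divider fraction G_k/ΣG = 0.7417.)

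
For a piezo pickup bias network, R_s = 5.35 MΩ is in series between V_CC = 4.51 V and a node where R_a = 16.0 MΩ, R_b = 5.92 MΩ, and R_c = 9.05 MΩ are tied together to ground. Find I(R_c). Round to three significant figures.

I ≈ 0.176 µA

Parallel bank: R_p = 1/(1/16.0 + 1/5.92 + 1/9.05) = 2.925 MΩ.
V_A by voltage divider: V_A = 4.51 × 2.925/(5.35 + 2.925) = 1.594 V.
Branch current I = V_A/R_c = 1.594/9.05 = 0.1761 µA.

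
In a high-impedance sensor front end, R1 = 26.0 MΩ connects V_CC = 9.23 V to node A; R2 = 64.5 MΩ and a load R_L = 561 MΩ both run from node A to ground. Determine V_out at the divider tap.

V_out ≈ 6.37 V

First combine the lower leg with the load: R2 ‖ R_L = 57.85 MΩ.
Voltage divider with the loaded lower leg: V_out = 9.23 × 57.85/(26.0 + 57.85) = 9.23 × 0.6899 = 6.368 V.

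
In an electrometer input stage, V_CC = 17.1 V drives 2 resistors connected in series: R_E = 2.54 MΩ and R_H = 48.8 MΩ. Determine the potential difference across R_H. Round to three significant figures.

ΣR = 2.54 + 48.8 = 51.34 MΩ.
By the voltage-divider rule, V = 17.1 × 48.80/51.34 = 16.25 V.

V ≈ 16.3 V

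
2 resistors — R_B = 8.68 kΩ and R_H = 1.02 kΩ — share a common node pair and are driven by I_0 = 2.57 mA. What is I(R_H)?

With just two branches, the current splits inversely with resistance.
I(R_H) = 2.57 × 8.68/(8.68 + 1.02) = 2.57 × 0.8948 = 2.300 mA.

I ≈ 2.30 mA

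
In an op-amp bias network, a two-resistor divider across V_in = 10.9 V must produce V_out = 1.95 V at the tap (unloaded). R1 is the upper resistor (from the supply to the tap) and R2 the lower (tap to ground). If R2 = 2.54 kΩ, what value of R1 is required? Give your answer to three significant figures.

Required fraction k = V_out/V_in = 0.1789.
R1 = R2·(1/k − 1) = 2.54 × 4.590 = 11.66 kΩ.

R1 ≈ 11.7 kΩ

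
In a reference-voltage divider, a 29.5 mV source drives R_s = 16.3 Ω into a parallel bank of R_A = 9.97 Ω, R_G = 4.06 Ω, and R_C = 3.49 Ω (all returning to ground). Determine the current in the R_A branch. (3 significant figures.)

I ≈ 0.261 mA

Equivalent of the parallel group: R_p = 1.579 Ω.
Node voltage V_A = V_s · R_p/(R_s + R_p) = 29.5 × 0.08834 = 2.606 mV.
Branch current I = V_A/R_A = 2.606/9.97 = 0.2614 mA.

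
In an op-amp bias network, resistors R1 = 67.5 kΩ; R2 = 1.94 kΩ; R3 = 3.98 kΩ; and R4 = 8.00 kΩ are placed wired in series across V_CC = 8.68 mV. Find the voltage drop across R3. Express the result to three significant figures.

Series total: ΣR = 67.5 + 1.94 + 3.98 + 8.00 = 81.42 kΩ.
By the voltage-divider rule, V = 8.68 × 3.980/81.42 = 0.4243 mV.

V ≈ 0.424 mV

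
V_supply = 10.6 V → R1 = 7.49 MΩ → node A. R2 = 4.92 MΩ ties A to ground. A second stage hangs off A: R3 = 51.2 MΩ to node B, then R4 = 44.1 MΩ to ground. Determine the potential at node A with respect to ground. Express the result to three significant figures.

Looking into the second stage from A: R3 + R4 = 95.30 MΩ appears in parallel with R2.
R2 ‖ (R3+R4) = 4.678 MΩ.
So V_A = 10.6 × 0.3845 = 4.075 V.

V_A ≈ 4.08 V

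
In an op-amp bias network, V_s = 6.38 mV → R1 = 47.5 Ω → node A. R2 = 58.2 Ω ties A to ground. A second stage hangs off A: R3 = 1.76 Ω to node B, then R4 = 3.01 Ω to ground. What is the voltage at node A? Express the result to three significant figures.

V_A ≈ 0.542 mV

Node A sees R2 in parallel with the series input of stage 2, R3 + R4 = 4.770 Ω.
R2 ‖ (R3+R4) = 4.409 Ω.
So V_A = 6.38 × 0.08493 = 0.5419 mV.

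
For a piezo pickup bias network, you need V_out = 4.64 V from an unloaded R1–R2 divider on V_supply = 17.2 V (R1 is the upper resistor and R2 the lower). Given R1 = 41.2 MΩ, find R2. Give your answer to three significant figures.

R2 ≈ 15.2 MΩ

Required fraction k = V_out/V_supply = 0.2698.
So R2 = R1 · V_out/(V_supply − V_out) = 41.2 × 4.64/(17.2 − 4.64) = 41.2 × 0.3694 = 15.22 MΩ.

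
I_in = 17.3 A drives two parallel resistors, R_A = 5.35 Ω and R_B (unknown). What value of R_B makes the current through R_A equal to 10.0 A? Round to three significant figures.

R_B ≈ 7.33 Ω

The fraction through R_A equals R_B/(R_A+R_B).
10.0/17.3 = R_B/(R_A + R_B) → R_B = R_A · (0.5780)/(1 − 0.5780) = 5.35 × 1.370 = 7.329 Ω.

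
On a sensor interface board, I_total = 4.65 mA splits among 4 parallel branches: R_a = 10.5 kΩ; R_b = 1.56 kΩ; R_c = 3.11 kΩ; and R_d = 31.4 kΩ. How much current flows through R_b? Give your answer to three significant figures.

I ≈ 2.74 mA

Total conductance ΣG = 1/10.5 + 1/1.56 + 1/3.11 + 1/31.4 = 1.090 (units of 1/kΩ).
Current divider: I(R_b) = I_total · G_k/ΣG = 4.65 × (0.6410/1.090) = 4.65 × 0.5883 = 2.736 mA.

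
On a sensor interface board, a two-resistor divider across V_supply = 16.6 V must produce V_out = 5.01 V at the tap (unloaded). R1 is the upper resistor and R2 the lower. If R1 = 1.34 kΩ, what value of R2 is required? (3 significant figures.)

Required fraction k = V_out/V_supply = 0.3018.
So R2 = R1 · V_out/(V_supply − V_out) = 1.34 × 5.01/(16.6 − 5.01) = 1.34 × 0.4323 = 0.5792 kΩ.

R2 ≈ 0.579 kΩ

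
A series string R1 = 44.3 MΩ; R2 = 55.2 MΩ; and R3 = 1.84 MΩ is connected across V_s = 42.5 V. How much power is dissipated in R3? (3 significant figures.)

P ≈ 0.324 µW

The common current is I = 42.5/101.3 = 0.4194 µA.
P = I²R = 0.1759 × 1.84 = 0.3236 µW.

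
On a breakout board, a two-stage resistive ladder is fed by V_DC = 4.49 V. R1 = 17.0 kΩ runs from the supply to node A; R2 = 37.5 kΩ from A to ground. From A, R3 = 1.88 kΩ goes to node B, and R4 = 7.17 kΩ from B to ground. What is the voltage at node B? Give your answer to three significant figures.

Node A sees R2 in parallel with the series input of stage 2, R3 + R4 = 9.050 kΩ.
Effective lower resistance at A: R2 ‖ 9.050 = 7.291 kΩ.
So V_A = 4.49 × 0.3001 = 1.348 V.
Stage 2 is unloaded, so V_B = V_A · R4/(R3+R4) = 1.348 × 7.17/9.050 = 1.068 V.

V_B ≈ 1.07 V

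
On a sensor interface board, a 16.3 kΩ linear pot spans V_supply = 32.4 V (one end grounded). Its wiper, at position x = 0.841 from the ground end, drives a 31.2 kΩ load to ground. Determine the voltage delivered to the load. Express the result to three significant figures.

V_out ≈ 25.5 V

The pot divides into 2.592 kΩ above the wiper and 13.71 kΩ below.
Lower segment in parallel with the load: 13.71 ‖ 31.2 = 9.524 kΩ.
Loaded-divider output: V_out = 32.4 × 0.7861 = 25.47 V.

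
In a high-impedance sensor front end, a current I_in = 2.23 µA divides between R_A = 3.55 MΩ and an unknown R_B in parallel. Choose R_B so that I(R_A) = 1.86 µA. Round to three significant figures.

R_B ≈ 17.8 MΩ

The fraction through R_A equals R_B/(R_A+R_B).
1.86/2.23 = R_B/(R_A + R_B) → R_B = R_A · (0.8341)/(1 − 0.8341) = 3.55 × 5.027 = 17.85 MΩ.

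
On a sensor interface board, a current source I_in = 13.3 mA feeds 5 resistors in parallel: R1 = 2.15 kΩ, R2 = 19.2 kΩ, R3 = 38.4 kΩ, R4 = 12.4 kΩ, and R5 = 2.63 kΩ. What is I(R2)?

I ≈ 0.690 mA

Conductances: ΣG = 1/2.15 + 1/19.2 + 1/38.4 + 1/12.4 + 1/2.63 = 1.004 (1/kΩ).
By the current-divider rule, I = I_in · G_k/ΣG = 13.3 × 0.05187 = 0.6899 mA.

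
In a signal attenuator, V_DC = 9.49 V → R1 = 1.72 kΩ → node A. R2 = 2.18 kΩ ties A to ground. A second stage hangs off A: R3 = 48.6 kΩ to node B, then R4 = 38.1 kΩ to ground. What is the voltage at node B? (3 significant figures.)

V_B ≈ 2.31 V

Looking into the second stage from A: R3 + R4 = 86.70 kΩ appears in parallel with R2.
R2 ‖ (R3+R4) = 2.127 kΩ.
So V_A = 9.49 × 0.5528 = 5.246 V.
V_B = V_A × 0.4394 = 2.306 V.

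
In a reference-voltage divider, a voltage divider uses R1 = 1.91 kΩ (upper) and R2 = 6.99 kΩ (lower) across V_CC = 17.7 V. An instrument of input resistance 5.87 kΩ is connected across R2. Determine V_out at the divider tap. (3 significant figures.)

V_out ≈ 11.1 V

R2 ‖ R_L = (6.99 × 5.87)/(6.99 + 5.87) = 3.191 kΩ.
Voltage divider with the loaded lower leg: V_out = 17.7 × 3.191/(1.91 + 3.191) = 17.7 × 0.6255 = 11.07 V.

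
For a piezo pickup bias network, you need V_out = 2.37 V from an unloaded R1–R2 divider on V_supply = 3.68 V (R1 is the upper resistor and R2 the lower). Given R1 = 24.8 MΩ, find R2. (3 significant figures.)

V_out/V_supply = R2/(R1+R2) = 0.6440.
Rearranging, R2 = R1·k/(1−k) = 24.8 × 1.809 = 44.87 MΩ.

R2 ≈ 44.9 MΩ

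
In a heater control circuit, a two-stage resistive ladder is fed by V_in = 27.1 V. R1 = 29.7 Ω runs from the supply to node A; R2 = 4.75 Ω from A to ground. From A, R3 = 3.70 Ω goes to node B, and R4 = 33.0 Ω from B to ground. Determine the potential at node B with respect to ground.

V_B ≈ 3.02 V

The second stage (R3 + R4 = 36.70 Ω) loads node A in parallel with R2.
R2 ‖ (R3+R4) = 4.206 Ω.
So V_A = 27.1 × 0.1240 = 3.361 V.
V_B = V_A × 0.8992 = 3.023 V.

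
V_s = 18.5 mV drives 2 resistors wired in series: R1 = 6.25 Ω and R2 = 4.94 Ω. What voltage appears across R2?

ΣR = 6.25 + 4.94 = 11.19 Ω.
V = V_s · R/ΣR = 18.5 × 0.4415 = 8.167 mV.

V ≈ 8.17 mV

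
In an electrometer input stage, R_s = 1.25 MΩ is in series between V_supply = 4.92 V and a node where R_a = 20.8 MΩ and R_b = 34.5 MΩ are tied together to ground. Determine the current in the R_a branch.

I ≈ 0.216 µA

Parallel bank: R_p = 1/(1/20.8 + 1/34.5) = 12.98 MΩ.
Node voltage V_A = V_supply · R_p/(R_s + R_p) = 4.92 × 0.9121 = 4.488 V.
Branch current I = V_A/R_a = 4.488/20.8 = 0.2158 µA.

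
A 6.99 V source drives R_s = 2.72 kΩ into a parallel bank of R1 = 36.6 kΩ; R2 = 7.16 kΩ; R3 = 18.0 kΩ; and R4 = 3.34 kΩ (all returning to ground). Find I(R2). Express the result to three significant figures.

Combine the parallel branches: R_p = (1/36.6 + 1/7.16 + 1/18.0 + 1/3.34)⁻¹ = 1.916 kΩ.
Node voltage V_A = V_supply · R_p/(R_s + R_p) = 6.99 × 0.4133 = 2.889 V.
Branch current I = V_A/R2 = 2.889/7.16 = 0.4035 mA.

I ≈ 0.403 mA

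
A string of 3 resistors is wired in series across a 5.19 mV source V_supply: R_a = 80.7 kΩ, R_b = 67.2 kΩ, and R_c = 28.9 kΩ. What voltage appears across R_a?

Series total: ΣR = 80.7 + 67.2 + 28.9 = 176.8 kΩ.
V = V_supply · R/ΣR = 5.19 × 0.4564 = 2.369 mV.

V ≈ 2.37 mV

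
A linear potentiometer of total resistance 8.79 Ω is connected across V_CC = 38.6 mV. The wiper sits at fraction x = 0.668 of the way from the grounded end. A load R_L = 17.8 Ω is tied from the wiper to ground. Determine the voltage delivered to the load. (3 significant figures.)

V_out ≈ 23.2 mV

The pot divides into 2.918 Ω above the wiper and 5.872 Ω below.
Lower segment in parallel with the load: 5.872 ‖ 17.8 = 4.415 Ω.
Then V_out = V_CC · 4.415/(2.918 + 4.415) = 23.24 mV.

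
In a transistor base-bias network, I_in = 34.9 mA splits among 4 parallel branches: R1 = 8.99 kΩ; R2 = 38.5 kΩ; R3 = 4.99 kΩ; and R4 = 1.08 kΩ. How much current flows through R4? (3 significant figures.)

ΣG = 1/8.99 + 1/38.5 + 1/4.99 + 1/1.08 = 1.264.
R4 takes the fraction G_k/ΣG = 0.9259/1.264 = 0.7328, so I = 34.9 × 0.7328 = 25.57 mA.

I ≈ 25.6 mA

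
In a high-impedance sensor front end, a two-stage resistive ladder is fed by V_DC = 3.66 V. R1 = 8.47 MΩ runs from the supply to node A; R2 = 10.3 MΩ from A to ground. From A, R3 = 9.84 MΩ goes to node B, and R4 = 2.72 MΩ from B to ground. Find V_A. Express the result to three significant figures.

The second stage (R3 + R4 = 12.56 MΩ) loads node A in parallel with R2.
R2 ‖ (R3+R4) = 5.659 MΩ.
First divider: V_A = V_DC · 5.659/(8.47 + 5.659) = 1.466 V.

V_A ≈ 1.47 V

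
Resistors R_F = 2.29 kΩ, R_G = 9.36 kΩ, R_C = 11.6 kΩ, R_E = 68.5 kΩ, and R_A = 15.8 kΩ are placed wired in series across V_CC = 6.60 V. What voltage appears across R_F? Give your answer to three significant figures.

Total series resistance ΣR = 2.29 + 9.36 + 11.6 + 68.5 + 15.8 = 107.5 kΩ.
V = V_CC · R/ΣR = 6.60 × 0.02129 = 0.1405 V.

V ≈ 0.141 V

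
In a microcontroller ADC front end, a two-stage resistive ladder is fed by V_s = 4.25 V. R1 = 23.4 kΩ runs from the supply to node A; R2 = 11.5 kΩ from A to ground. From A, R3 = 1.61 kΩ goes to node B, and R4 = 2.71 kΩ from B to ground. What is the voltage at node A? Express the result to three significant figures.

Looking into the second stage from A: R3 + R4 = 4.320 kΩ appears in parallel with R2.
Effective lower resistance at A: R2 ‖ 4.320 = 3.140 kΩ.
V_A = 4.25 × 3.140/(23.4 + 3.140) = 0.5029 V.

V_A ≈ 0.503 V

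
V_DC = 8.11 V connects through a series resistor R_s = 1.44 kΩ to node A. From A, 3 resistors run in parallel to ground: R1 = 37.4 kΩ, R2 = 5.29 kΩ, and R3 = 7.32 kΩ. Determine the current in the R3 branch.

Parallel bank: R_p = 1/(1/37.4 + 1/5.29 + 1/7.32) = 2.838 kΩ.
V_A by voltage divider: V_A = 8.11 × 2.838/(1.44 + 2.838) = 5.380 V.
Branch current I = V_A/R3 = 5.380/7.32 = 0.7350 mA.

I ≈ 0.735 mA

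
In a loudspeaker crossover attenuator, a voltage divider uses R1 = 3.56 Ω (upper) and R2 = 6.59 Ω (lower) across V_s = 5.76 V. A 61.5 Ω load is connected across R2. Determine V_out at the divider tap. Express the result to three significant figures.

V_out ≈ 3.60 V

The load sits in parallel with R2, giving an effective lower resistance R2' = R2·R_L/(R2+R_L) = 5.952 Ω.
Voltage divider with the loaded lower leg: V_out = 5.76 × 5.952/(3.56 + 5.952) = 5.76 × 0.6257 = 3.604 V.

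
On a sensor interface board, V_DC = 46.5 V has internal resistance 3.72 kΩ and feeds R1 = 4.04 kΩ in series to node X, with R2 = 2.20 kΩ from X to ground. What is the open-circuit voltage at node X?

R1' = 3.72 + 4.04 = 7.760 kΩ (source resistance + R1).
Open-circuit (no load on X): V_th = V_DC · R2/(R1' + R2) = 46.5 × 2.20/(7.760 + 2.20) = 10.27 V.

V_th ≈ 10.3 V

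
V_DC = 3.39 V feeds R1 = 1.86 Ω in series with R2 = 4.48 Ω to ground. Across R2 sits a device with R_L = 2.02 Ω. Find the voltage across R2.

R2 ‖ R_L = (4.48 × 2.02)/(4.48 + 2.02) = 1.392 Ω.
Voltage divider with the loaded lower leg: V_out = 3.39 × 1.392/(1.86 + 1.392) = 3.39 × 0.4281 = 1.451 V.

V_out ≈ 1.45 V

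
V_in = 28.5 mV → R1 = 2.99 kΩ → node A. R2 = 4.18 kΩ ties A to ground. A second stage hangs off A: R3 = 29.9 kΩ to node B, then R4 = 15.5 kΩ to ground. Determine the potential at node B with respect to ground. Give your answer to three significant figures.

The second stage (R3 + R4 = 45.40 kΩ) loads node A in parallel with R2.
Effective lower resistance at A: R2 ‖ 45.40 = 3.828 kΩ.
V_A = 28.5 × 3.828/(2.99 + 3.828) = 16.00 mV.
Stage 2 is unloaded, so V_B = V_A · R4/(R3+R4) = 16.00 × 15.5/45.40 = 5.463 mV.

V_B ≈ 5.46 mV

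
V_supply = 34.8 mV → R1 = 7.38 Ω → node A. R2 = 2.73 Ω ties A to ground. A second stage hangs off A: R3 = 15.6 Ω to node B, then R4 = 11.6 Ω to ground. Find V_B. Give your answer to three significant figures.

V_B ≈ 3.73 mV

Looking into the second stage from A: R3 + R4 = 27.20 Ω appears in parallel with R2.
Effective lower resistance at A: R2 ‖ 27.20 = 2.481 Ω.
V_A = 34.8 × 2.481/(7.38 + 2.481) = 8.756 mV.
V_B = V_A × 0.4265 = 3.734 mV.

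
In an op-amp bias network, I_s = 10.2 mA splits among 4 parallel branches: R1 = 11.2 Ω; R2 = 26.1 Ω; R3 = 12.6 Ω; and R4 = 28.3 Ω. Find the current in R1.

I ≈ 3.76 mA

ΣG = 1/11.2 + 1/26.1 + 1/12.6 + 1/28.3 = 0.2423.
R1 takes the fraction G_k/ΣG = 0.08929/0.2423 = 0.3685, so I = 10.2 × 0.3685 = 3.759 mA.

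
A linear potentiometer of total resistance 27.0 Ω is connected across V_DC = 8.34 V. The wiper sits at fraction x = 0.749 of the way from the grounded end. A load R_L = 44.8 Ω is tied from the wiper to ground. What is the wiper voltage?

V_out ≈ 5.61 V

Split the track: R_lower = x·R_p = 20.22 Ω, R_upper = (1−x)·R_p = 6.777 Ω.
R_L loads the lower segment: effective lower R = 13.93 Ω.
Loaded-divider output: V_out = 8.34 × 0.6728 = 5.611 V.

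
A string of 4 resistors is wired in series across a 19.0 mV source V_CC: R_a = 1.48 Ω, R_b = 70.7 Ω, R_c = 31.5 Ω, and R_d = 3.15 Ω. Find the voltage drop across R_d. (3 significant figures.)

ΣR = 1.48 + 70.7 + 31.5 + 3.15 = 106.8 Ω.
By the voltage-divider rule, V = 19.0 × 3.150/106.8 = 0.5602 mV.

V ≈ 0.560 mV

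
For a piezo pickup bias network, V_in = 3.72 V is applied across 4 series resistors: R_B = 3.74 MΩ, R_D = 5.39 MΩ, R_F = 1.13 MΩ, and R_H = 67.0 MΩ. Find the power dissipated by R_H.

The common current is I = 3.72/77.26 = 0.04815 µA.
P = I²R = 0.002318 × 67.0 = 0.1553 µW.

P ≈ 0.155 µW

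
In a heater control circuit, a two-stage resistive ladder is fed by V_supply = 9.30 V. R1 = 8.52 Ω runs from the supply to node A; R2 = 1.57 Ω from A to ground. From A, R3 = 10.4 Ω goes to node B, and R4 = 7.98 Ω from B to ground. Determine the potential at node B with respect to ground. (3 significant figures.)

V_B ≈ 0.586 V

Looking into the second stage from A: R3 + R4 = 18.38 Ω appears in parallel with R2.
R2 ‖ (R3+R4) = 1.446 Ω.
V_A = 9.30 × 1.446/(8.52 + 1.446) = 1.350 V.
V_B = V_A × 0.4342 = 0.5860 V.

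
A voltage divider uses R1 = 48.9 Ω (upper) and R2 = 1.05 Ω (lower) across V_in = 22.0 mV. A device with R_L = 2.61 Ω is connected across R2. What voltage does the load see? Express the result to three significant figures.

R2 ‖ R_L = (1.05 × 2.61)/(1.05 + 2.61) = 0.7488 Ω.
Then V_out = V_in · R2'/(R1 + R2') = 22.0 × 0.7488/49.65 = 0.3318 mV.
(Unloaded it would be 0.462 mV; the load pulls it down.)

V_out ≈ 0.332 mV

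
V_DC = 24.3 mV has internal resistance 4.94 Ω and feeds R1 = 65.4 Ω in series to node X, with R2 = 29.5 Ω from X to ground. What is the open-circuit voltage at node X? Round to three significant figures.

V_th ≈ 7.18 mV

R1' = 4.94 + 65.4 = 70.34 Ω (source resistance + R1).
V_th is the unloaded tap voltage: V_DC · R2/(R1'+R2) = 24.3 × 0.2955 = 7.180 mV.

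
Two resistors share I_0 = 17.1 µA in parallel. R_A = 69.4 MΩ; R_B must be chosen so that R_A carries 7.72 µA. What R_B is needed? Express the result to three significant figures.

The fraction through R_A equals R_B/(R_A+R_B).
7.72/17.1 = R_B/(R_A + R_B) → R_B = R_A · (0.4515)/(1 − 0.4515) = 69.4 × 0.8230 = 57.12 MΩ.

R_B ≈ 57.1 MΩ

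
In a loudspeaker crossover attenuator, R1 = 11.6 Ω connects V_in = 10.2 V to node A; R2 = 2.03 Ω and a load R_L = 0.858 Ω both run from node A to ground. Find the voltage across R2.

R2 ‖ R_L = (2.03 × 0.858)/(2.03 + 0.858) = 0.6031 Ω.
Voltage divider with the loaded lower leg: V_out = 10.2 × 0.6031/(11.6 + 0.6031) = 10.2 × 0.04942 = 0.5041 V.
(Unloaded it would be 1.52 V; the load pulls it down.)

V_out ≈ 0.504 V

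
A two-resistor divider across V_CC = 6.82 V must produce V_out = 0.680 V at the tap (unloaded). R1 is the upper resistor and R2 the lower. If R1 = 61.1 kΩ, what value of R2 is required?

R2 ≈ 6.77 kΩ

The divider ratio is R2/(R1+R2) = 0.680/6.82 = 0.09971.
Rearranging, R2 = R1·k/(1−k) = 61.1 × 0.1107 = 6.767 kΩ.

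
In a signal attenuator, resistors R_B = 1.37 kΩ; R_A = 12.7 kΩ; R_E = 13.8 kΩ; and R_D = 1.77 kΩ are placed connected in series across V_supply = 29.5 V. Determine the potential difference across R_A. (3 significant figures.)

V ≈ 12.6 V

Series total: ΣR = 1.37 + 12.7 + 13.8 + 1.77 = 29.64 kΩ.
Voltage divider: V = V_supply · (12.70 / 29.64) = 29.5 × 0.4285 = 12.64 V.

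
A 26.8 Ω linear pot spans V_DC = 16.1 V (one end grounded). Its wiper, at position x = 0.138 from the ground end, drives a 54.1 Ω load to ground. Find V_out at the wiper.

V_out ≈ 2.10 V

The pot divides into 23.10 Ω above the wiper and 3.698 Ω below.
Lower segment in parallel with the load: 3.698 ‖ 54.1 = 3.462 Ω.
V_out = 16.1 × 3.462/(23.10 + 3.462) = 2.098 V.
(Unloaded: V_out = x·V_DC = 2.22 V.)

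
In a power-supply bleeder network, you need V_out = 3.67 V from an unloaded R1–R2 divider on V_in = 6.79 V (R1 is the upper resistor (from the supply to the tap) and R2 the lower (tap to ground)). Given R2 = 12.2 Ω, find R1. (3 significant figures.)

R1 ≈ 10.4 Ω

The divider ratio is R2/(R1+R2) = 3.67/6.79 = 0.5405.
So R1 = R2 · (V_in/V_out − 1) = 12.2 × (6.79/3.67 − 1) = 12.2 × 0.8501 = 10.37 Ω.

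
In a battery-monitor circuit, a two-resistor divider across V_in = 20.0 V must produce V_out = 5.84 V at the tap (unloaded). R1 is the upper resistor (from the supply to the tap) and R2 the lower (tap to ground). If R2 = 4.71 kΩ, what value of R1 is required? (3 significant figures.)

R1 ≈ 11.4 kΩ

V_out/V_in = R2/(R1+R2) = 0.2920.
Rearranging, R1 = R2·(1−k)/k = 4.71 × 2.425 = 11.42 kΩ.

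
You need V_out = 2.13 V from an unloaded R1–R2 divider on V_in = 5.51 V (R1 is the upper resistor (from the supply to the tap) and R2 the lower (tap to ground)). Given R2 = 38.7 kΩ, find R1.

Required fraction k = V_out/V_in = 0.3866.
R1 = R2·(1/k − 1) = 38.7 × 1.587 = 61.41 kΩ.

R1 ≈ 61.4 kΩ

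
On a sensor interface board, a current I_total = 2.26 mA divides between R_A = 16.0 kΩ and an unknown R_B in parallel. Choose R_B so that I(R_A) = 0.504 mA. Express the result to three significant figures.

Two-branch current divider: I_A = I_total · R_B/(R_A + R_B).
0.504/2.26 = R_B/(R_A + R_B) → R_B = R_A · (0.2230)/(1 − 0.2230) = 16.0 × 0.2870 = 4.592 kΩ.

R_B ≈ 4.59 kΩ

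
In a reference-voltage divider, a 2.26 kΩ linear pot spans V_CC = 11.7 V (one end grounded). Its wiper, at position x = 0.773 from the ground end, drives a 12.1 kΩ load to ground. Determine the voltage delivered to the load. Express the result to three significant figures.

Lower segment x·R_p = 1.747 kΩ; upper segment (1−x)·R_p = 0.5130 kΩ.
Lower segment in parallel with the load: 1.747 ‖ 12.1 = 1.527 kΩ.
Loaded-divider output: V_out = 11.7 × 0.7485 = 8.757 V.

V_out ≈ 8.76 V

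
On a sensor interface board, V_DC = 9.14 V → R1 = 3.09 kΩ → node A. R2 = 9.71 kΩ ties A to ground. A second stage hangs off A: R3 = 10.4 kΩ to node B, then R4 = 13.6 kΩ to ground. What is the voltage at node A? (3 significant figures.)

V_A ≈ 6.32 V

Node A sees R2 in parallel with the series input of stage 2, R3 + R4 = 24.00 kΩ.
R2 ‖ (R3+R4) = 6.913 kΩ.
V_A = 9.14 × 6.913/(3.09 + 6.913) = 6.317 V.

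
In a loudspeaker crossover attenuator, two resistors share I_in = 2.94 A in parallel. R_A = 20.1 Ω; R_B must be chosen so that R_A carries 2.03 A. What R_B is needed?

Two-branch current divider: I_A = I_in · R_B/(R_A + R_B).
2.03/2.94 = R_B/(R_A + R_B) → R_B = R_A · (0.6905)/(1 − 0.6905) = 20.1 × 2.231 = 44.84 Ω.

R_B ≈ 44.8 Ω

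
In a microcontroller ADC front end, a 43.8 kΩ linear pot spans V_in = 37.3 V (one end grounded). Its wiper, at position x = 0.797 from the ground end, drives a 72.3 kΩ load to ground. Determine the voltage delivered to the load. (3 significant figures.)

V_out ≈ 27.1 V

The pot divides into 8.891 kΩ above the wiper and 34.91 kΩ below.
Lower segment in parallel with the load: 34.91 ‖ 72.3 = 23.54 kΩ.
V_out = 37.3 × 23.54/(8.891 + 23.54) = 27.07 V.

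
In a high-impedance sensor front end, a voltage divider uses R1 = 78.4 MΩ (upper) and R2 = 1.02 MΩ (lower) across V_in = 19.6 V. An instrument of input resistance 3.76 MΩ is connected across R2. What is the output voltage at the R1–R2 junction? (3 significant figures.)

R2 ‖ R_L = (1.02 × 3.76)/(1.02 + 3.76) = 0.8023 MΩ.
Now apply the divider: V_out = 19.6 × 0.01013 = 0.1986 V.

V_out ≈ 0.199 V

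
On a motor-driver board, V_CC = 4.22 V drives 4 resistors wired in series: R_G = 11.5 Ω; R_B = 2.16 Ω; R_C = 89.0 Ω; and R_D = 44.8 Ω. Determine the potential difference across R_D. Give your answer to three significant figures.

V ≈ 1.28 V

Series total: ΣR = 11.5 + 2.16 + 89.0 + 44.8 = 147.5 Ω.
By the voltage-divider rule, V = 4.22 × 44.80/147.5 = 1.282 V.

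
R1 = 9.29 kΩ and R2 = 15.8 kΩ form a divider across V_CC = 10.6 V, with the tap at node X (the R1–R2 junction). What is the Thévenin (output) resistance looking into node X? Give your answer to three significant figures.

With V_CC suppressed (replaced by a short), R_th = R1 ‖ R2 = (9.290 × 15.8)/(9.290 + 15.8) = 5.850 kΩ.

R_th ≈ 5.85 kΩ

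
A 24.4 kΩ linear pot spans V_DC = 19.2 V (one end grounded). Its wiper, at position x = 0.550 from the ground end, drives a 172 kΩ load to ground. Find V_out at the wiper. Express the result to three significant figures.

V_out ≈ 10.2 V

Split the track: R_lower = x·R_p = 13.42 kΩ, R_upper = (1−x)·R_p = 10.98 kΩ.
(x·R_p) ‖ R_L = 12.45 kΩ.
Then V_out = V_DC · 12.45/(10.98 + 12.45) = 10.20 V.
(Unloaded: V_out = x·V_DC = 10.6 V.)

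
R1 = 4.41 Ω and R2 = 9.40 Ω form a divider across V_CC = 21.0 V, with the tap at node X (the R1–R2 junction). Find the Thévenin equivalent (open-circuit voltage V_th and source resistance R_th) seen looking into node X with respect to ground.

V_th ≈ 14.3 V, R_th ≈ 3.00 Ω

With X open, the divider is unloaded: V_th = 21.0 × 9.40/13.81 = 14.29 V.
Zeroing V_CC shorts the top of R1 to ground, so R_th = R1 ‖ R2 = 3.002 Ω.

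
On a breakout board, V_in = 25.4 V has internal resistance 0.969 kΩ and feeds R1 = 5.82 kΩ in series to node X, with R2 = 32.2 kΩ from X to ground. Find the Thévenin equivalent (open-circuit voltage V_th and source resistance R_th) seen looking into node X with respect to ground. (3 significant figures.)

V_th ≈ 21.0 V, R_th ≈ 5.61 kΩ

R1' = 0.969 + 5.82 = 6.789 kΩ (source resistance + R1).
With X open, the divider is unloaded: V_th = 25.4 × 32.2/38.99 = 20.98 V.
With V_in suppressed (replaced by a short), R_th = R1' ‖ R2 = (6.789 × 32.2)/(6.789 + 32.2) = 5.607 kΩ.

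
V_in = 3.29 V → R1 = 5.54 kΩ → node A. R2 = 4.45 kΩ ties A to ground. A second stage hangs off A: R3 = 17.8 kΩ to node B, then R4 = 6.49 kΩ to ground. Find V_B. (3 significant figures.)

Node A sees R2 in parallel with the series input of stage 2, R3 + R4 = 24.29 kΩ.
Effective lower resistance at A: R2 ‖ 24.29 = 3.761 kΩ.
First divider: V_A = V_in · 3.761/(5.54 + 3.761) = 1.330 V.
Stage 2 is unloaded, so V_B = V_A · R4/(R3+R4) = 1.330 × 6.49/24.29 = 0.3555 V.

V_B ≈ 0.355 V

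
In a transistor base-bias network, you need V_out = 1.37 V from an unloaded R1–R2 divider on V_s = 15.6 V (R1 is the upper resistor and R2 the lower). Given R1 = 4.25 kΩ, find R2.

R2 ≈ 0.409 kΩ

Required fraction k = V_out/V_s = 0.08782.
R2 = R1 · 0.08782/(1 − 0.08782) = 0.4092 kΩ.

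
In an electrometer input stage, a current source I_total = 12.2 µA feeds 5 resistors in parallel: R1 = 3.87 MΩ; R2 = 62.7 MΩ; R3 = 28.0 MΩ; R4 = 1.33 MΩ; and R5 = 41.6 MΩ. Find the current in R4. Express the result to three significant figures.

Total conductance ΣG = 1/3.87 + 1/62.7 + 1/28.0 + 1/1.33 + 1/41.6 = 1.086 (units of 1/MΩ).
By the current-divider rule, I = I_total · G_k/ΣG = 12.2 × 0.6924 = 8.447 µA.

I ≈ 8.45 µA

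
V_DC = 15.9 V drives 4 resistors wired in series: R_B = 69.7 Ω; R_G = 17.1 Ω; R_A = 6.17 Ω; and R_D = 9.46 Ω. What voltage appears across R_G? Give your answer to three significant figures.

V ≈ 2.65 V

ΣR = 69.7 + 17.1 + 6.17 + 9.46 = 102.4 Ω.
V = V_DC · R/ΣR = 15.9 × 0.1669 = 2.654 V.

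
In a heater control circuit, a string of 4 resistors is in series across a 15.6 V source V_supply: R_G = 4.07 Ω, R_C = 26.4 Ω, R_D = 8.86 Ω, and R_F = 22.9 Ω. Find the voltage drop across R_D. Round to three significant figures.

Total series resistance ΣR = 4.07 + 26.4 + 8.86 + 22.9 = 62.23 Ω.
Voltage divider: V = V_supply · (8.860 / 62.23) = 15.6 × 0.1424 = 2.221 V.

V ≈ 2.22 V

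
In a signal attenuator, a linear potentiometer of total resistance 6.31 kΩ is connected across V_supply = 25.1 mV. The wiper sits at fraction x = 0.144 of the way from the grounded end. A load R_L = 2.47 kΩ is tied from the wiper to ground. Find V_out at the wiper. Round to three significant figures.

Lower segment x·R_p = 0.9086 kΩ; upper segment (1−x)·R_p = 5.401 kΩ.
R_L loads the lower segment: effective lower R = 0.6643 kΩ.
Loaded-divider output: V_out = 25.1 × 0.1095 = 2.749 mV.

V_out ≈ 2.75 mV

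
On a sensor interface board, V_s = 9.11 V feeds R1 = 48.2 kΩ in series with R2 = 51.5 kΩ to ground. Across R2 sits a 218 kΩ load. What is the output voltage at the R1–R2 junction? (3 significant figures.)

R2 ‖ R_L = (51.5 × 218)/(51.5 + 218) = 41.66 kΩ.
Voltage divider with the loaded lower leg: V_out = 9.11 × 41.66/(48.2 + 41.66) = 9.11 × 0.4636 = 4.223 V.

V_out ≈ 4.22 V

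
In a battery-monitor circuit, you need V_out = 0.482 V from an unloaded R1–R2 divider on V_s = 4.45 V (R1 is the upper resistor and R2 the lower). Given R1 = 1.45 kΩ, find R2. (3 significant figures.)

The divider ratio is R2/(R1+R2) = 0.482/4.45 = 0.1083.
Rearranging, R2 = R1·k/(1−k) = 1.45 × 0.1215 = 0.1761 kΩ.

R2 ≈ 0.176 kΩ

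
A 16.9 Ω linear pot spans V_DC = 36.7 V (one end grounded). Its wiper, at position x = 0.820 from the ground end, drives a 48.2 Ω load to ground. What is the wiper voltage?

Lower segment x·R_p = 13.86 Ω; upper segment (1−x)·R_p = 3.042 Ω.
(x·R_p) ‖ R_L = 10.76 Ω.
V_out = 36.7 × 10.76/(3.042 + 10.76) = 28.61 V.

V_out ≈ 28.6 V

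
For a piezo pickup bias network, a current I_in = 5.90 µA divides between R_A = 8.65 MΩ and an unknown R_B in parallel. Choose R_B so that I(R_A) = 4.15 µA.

In a two-way split, I_A/I_in = R_B/(R_A + R_B).
4.15/5.90 = R_B/(R_A + R_B) → R_B = R_A · (0.7034)/(1 − 0.7034) = 8.65 × 2.371 = 20.51 MΩ.

R_B ≈ 20.5 MΩ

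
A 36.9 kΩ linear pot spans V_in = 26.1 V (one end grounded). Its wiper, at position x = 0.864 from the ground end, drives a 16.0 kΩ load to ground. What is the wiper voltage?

The pot divides into 5.018 kΩ above the wiper and 31.88 kΩ below.
Lower segment in parallel with the load: 31.88 ‖ 16.0 = 10.65 kΩ.
Then V_out = V_in · 10.65/(5.018 + 10.65) = 17.74 V.

V_out ≈ 17.7 V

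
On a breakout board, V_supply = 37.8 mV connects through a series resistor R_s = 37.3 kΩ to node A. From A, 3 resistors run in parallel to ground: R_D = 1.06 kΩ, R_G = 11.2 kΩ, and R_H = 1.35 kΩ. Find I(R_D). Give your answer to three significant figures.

I ≈ 0.531 µA

Equivalent of the parallel group: R_p = 0.5639 kΩ.
V_A = 37.8 × 0.5639/37.86 = 0.5629 mV.
Branch current I = V_A/R_D = 0.5629/1.06 = 0.5311 µA.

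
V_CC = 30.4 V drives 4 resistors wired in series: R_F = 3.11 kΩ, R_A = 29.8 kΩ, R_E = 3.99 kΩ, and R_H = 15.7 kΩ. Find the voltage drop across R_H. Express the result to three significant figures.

V ≈ 9.07 V

ΣR = 3.11 + 29.8 + 3.99 + 15.7 = 52.60 kΩ.
By the voltage-divider rule, V = 30.4 × 15.70/52.60 = 9.074 V.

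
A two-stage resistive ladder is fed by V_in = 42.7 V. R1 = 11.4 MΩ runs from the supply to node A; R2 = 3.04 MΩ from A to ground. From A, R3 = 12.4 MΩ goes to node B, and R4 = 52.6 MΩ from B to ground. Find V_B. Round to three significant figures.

V_B ≈ 7.02 V

Looking into the second stage from A: R3 + R4 = 65.00 MΩ appears in parallel with R2.
R2 ‖ (R3+R4) = 2.904 MΩ.
First divider: V_A = V_in · 2.904/(11.4 + 2.904) = 8.669 V.
Stage 2 is unloaded, so V_B = V_A · R4/(R3+R4) = 8.669 × 52.6/65.00 = 7.016 V.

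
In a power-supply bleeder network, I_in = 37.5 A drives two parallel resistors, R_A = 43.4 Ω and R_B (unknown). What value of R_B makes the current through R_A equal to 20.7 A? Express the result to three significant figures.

In a two-way split, I_A/I_in = R_B/(R_A + R_B).
With f = 0.5520, R_B = R_A · f/(1−f) = 43.4 × 1.232 = 53.47 Ω.

R_B ≈ 53.5 Ω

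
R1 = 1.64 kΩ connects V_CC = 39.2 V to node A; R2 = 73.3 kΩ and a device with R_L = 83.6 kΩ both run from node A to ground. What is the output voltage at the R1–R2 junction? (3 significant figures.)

R2 ‖ R_L = (73.3 × 83.6)/(73.3 + 83.6) = 39.06 kΩ.
Then V_out = V_CC · R2'/(R1 + R2') = 39.2 × 39.06/40.70 = 37.62 V.

V_out ≈ 37.6 V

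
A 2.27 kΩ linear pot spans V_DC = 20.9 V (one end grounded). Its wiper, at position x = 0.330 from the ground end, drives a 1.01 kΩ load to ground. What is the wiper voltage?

V_out ≈ 4.61 V

Split the track: R_lower = x·R_p = 0.7491 kΩ, R_upper = (1−x)·R_p = 1.521 kΩ.
R_L loads the lower segment: effective lower R = 0.4301 kΩ.
Then V_out = V_DC · 0.4301/(1.521 + 0.4301) = 4.607 V.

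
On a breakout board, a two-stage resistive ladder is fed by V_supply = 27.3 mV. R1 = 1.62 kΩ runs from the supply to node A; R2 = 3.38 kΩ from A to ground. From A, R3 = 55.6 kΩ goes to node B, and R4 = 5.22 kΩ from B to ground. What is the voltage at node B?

Node A sees R2 in parallel with the series input of stage 2, R3 + R4 = 60.82 kΩ.
R2 ‖ (R3+R4) = 3.202 kΩ.
V_A = 27.3 × 3.202/(1.62 + 3.202) = 18.13 mV.
Then the unloaded second divider: V_B = V_A × R4/(R3+R4) = 18.13 × 0.08583 = 1.556 mV.

V_B ≈ 1.56 mV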